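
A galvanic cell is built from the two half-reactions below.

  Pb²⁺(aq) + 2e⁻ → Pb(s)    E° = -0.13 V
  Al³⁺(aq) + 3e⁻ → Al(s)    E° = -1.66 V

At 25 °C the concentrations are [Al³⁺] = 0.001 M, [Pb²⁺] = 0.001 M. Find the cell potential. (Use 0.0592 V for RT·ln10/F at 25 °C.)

The Pb²⁺/Pb couple has the higher reduction potential and acts as the cathode, so E°_cell = -0.13 − (-1.66) = 1.53 V.
Balancing electrons gives n = 6; the reaction quotient is Q = [Al³⁺]^2/[Pb²⁺]^3 = 1000.
At 25 °C, E = E° − (0.0592/n) log Q = 1.53 − (0.0592/6)(3.000) = 1.530 − 0.030 = 1.500 V.

1.50 V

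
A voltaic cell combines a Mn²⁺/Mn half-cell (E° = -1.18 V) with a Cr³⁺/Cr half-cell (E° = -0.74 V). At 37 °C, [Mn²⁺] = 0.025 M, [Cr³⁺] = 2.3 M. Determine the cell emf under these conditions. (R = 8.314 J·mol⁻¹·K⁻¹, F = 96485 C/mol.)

The Cr³⁺/Cr couple has the higher reduction potential and acts as the cathode, so E°_cell = -0.74 − (-1.18) = 0.44 V.
Balancing electrons gives n = 6; the reaction quotient is Q = [Mn²⁺]^3/[Cr³⁺]^2 = 2.95 × 10^-6.
E = E° − (RT/nF) ln Q = 0.44 − (8.314×310)/(6×96485) × (-12.732) = 0.440 + 0.057 = 0.497 V.

0.497 V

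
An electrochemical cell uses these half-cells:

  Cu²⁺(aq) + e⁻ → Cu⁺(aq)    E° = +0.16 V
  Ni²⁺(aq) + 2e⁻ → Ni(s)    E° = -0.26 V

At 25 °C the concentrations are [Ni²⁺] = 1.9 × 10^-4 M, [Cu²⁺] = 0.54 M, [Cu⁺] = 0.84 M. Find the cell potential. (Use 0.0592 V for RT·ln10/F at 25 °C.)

0.519 V

The Cu²⁺/Cu⁺ couple has the higher reduction potential and acts as the cathode, so E°_cell = +0.16 − (-0.26) = 0.42 V.
Balancing electrons gives n = 2; the reaction quotient is Q = [Ni²⁺]·[Cu⁺]^2/[Cu²⁺]^2 = 4.6 × 10^-4.
At 25 °C, E = E° − (0.0592/n) log Q = 0.42 − (0.0592/2)(-3.337) = 0.420 + 0.099 = 0.519 V.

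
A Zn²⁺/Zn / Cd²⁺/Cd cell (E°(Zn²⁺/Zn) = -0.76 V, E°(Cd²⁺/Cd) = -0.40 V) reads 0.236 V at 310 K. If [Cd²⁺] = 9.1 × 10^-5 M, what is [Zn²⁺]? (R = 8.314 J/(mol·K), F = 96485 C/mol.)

From the Nernst equation, ln Q = nF(E° − E)/RT = 2×96485×(0.36 − 0.236)/(8.314×310) = 9.284, so Q = 1.08 × 10^4.
With Q = [Zn²⁺]/[Cd²⁺] and the known concentrations, [Zn²⁺] in the numerator gives [Zn²⁺] = 0.98 M.

0.98 M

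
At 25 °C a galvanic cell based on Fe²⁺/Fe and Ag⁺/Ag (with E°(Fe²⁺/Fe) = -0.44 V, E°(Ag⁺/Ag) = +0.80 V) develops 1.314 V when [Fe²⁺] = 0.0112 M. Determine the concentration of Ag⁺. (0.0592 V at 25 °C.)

1.9 M

From the Nernst equation, log Q = n(E° − E)/0.0592 = 2(1.24 − 1.314)/0.0592 = -2.500, so Q = 0.00316.
With Q = [Fe²⁺]/[Ag⁺]^2 and the known concentrations, [Ag⁺]^2 in the denominator gives [Ag⁺] = 1.9 M.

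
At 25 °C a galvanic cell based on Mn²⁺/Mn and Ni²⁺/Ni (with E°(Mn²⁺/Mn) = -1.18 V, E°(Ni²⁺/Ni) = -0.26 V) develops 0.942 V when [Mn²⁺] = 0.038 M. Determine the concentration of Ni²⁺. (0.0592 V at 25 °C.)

0.21 M

From the Nernst equation, log Q = n(E° − E)/0.0592 = 2(0.92 − 0.942)/0.0592 = -0.743, so Q = 0.181.
With Q = [Mn²⁺]/[Ni²⁺] and the known concentrations, [Ni²⁺] in the denominator gives [Ni²⁺] = 0.21 M.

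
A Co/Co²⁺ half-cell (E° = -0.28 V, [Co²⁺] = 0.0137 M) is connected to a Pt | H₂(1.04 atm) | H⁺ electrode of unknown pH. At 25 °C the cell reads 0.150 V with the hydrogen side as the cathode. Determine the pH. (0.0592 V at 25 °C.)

pH = 3.12

E°_cell = 0.28 V and n = 2.
log Q = n(E° − E)/0.0592 = 2×(0.28 − 0.150)/0.0592 = 4.392.
With Q = [Co²⁺]·P(H₂) / [H⁺]^2, solving for [H⁺] gives log[H⁺] = -3.119, so pH = 3.12.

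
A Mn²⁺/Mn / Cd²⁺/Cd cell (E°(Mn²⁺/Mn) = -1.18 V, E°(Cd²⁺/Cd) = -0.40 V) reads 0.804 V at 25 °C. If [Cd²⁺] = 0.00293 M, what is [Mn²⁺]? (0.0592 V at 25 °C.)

4.5 × 10^-4 M

From the Nernst equation, log Q = n(E° − E)/0.0592 = 2(0.78 − 0.804)/0.0592 = -0.811, so Q = 0.155.
With Q = [Mn²⁺]/[Cd²⁺] and the known concentrations, [Mn²⁺] in the numerator gives [Mn²⁺] = 4.5 × 10^-4 M.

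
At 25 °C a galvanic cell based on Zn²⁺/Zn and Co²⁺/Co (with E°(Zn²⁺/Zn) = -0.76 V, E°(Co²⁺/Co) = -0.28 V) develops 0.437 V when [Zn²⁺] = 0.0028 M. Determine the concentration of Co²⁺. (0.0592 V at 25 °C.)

From the Nernst equation, log Q = n(E° − E)/0.0592 = 2(0.48 − 0.437)/0.0592 = 1.453, so Q = 28.4.
With Q = [Zn²⁺]/[Co²⁺] and the known concentrations, [Co²⁺] in the denominator gives [Co²⁺] = 9.9 × 10^-5 M.

9.9 × 10^-5 M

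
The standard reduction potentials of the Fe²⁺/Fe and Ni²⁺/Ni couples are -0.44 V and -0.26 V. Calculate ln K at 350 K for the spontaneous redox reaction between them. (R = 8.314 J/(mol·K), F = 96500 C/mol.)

E°_cell = -0.26 − (-0.44) = 0.18 V, with n = 2 electrons transferred.
At equilibrium E = 0, so the Nernst equation gives ln K = nFE°/RT = (2)(96500)(0.18)/((8.314)(350)) = 11.94.

ln K = 11.9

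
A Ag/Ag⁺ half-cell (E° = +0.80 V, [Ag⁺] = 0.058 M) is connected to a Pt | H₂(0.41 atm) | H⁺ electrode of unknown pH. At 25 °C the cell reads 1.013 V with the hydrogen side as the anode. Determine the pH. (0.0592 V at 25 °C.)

pH = 5.03

E°_cell = 0.80 V and n = 2.
log Q = n(E° − E)/0.0592 = 2×(0.80 − 1.013)/0.0592 = -7.196.
With Q = [H⁺]^2 / ([Ag⁺]^2·P(H₂)), solving for [H⁺] gives log[H⁺] = -5.028, so pH = 5.03.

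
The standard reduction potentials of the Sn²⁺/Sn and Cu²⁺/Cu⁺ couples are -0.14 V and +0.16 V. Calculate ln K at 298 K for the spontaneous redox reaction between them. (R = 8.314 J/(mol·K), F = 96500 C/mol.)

ln K = 23.4

E°_cell = +0.16 − (-0.14) = 0.30 V, with n = 2 electrons transferred.
At equilibrium E = 0, so the Nernst equation gives ln K = nFE°/RT = (2)(96500)(0.30)/((8.314)(298)) = 23.37.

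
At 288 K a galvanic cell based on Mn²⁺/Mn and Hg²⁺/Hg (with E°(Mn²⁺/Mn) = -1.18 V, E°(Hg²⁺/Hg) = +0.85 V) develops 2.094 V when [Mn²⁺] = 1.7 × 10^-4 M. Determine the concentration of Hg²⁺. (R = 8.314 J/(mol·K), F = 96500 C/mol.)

0.03 M

From the Nernst equation, ln Q = nF(E° − E)/RT = 2×96500×(2.03 − 2.094)/(8.314×288) = -5.159, so Q = 0.00575.
With Q = [Mn²⁺]/[Hg²⁺] and the known concentrations, [Hg²⁺] in the denominator gives [Hg²⁺] = 0.03 M.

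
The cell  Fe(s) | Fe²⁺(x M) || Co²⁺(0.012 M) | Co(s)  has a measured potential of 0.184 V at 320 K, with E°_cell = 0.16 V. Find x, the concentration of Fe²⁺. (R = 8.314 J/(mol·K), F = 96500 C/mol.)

0.0021 M

From the Nernst equation, ln Q = nF(E° − E)/RT = 2×96500×(0.16 − 0.184)/(8.314×320) = -1.741, so Q = 0.175.
With Q = [Fe²⁺]/[Co²⁺] and the known concentrations, [Fe²⁺] in the numerator gives [Fe²⁺] = 0.0021 M.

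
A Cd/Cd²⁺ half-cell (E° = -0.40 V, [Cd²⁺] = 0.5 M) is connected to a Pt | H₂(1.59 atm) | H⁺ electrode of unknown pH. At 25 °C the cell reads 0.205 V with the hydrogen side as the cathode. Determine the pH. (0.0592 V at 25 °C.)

pH = 3.34

E°_cell = 0.40 V and n = 2.
log Q = n(E° − E)/0.0592 = 2×(0.40 − 0.205)/0.0592 = 6.588.
With Q = [Cd²⁺]·P(H₂) / [H⁺]^2, solving for [H⁺] gives log[H⁺] = -3.344, so pH = 3.34.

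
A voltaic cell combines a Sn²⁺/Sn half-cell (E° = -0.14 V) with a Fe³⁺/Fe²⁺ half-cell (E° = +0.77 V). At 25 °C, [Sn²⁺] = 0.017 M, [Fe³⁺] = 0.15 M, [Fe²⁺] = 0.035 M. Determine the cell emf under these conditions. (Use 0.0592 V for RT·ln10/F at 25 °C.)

1.000 V

The Fe³⁺/Fe²⁺ couple has the higher reduction potential and acts as the cathode, so E°_cell = +0.77 − (-0.14) = 0.91 V.
Balancing electrons gives n = 2; the reaction quotient is Q = [Sn²⁺]·[Fe²⁺]^2/[Fe³⁺]^2 = 9.26 × 10^-4.
At 25 °C, E = E° − (0.0592/n) log Q = 0.91 − (0.0592/2)(-3.034) = 0.910 + 0.090 = 1.000 V.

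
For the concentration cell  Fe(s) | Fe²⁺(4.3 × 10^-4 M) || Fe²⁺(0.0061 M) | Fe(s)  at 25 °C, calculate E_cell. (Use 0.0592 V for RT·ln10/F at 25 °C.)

0.034 V

Both half-cells are Fe²⁺/Fe, so E°_cell = 0. The concentrated side is the cathode; the cell reaction moves Fe²⁺ from high to low concentration with n = 2.
Q = [Fe²⁺]_dilute/[Fe²⁺]_conc = 4.3 × 10^-4/0.0061 = 0.0705.
E = 0 − (0.0592/2) log Q = −(0.0592/2)(-1.152) = 0.0341 V.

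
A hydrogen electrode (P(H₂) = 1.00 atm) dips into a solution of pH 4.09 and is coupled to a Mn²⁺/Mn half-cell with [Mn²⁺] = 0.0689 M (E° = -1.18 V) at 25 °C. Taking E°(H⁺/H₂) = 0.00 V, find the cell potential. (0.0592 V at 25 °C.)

0.97 V

The hydrogen couple is the cathode, so E°_cell = 1.18 V; n = 2.
[H⁺] = 10^(−4.09) = 8.1 × 10^-5 M, and Q = [Mn²⁺]·P(H₂) / [H⁺]^2 = 1.04 × 10^7.
E = E° − (0.0592/2) log Q = 1.18 − (0.0592/2)(7.018) = 0.972 V.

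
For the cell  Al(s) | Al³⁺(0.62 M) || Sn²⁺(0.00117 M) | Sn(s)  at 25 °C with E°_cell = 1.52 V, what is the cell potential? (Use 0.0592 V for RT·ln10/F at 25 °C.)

1.44 V

Balancing electrons gives n = 6; the reaction quotient is Q = [Al³⁺]^2/[Sn²⁺]^3 = 2.4 × 10^8.
At 25 °C, E = E° − (0.0592/n) log Q = 1.52 − (0.0592/6)(8.380) = 1.520 − 0.083 = 1.437 V.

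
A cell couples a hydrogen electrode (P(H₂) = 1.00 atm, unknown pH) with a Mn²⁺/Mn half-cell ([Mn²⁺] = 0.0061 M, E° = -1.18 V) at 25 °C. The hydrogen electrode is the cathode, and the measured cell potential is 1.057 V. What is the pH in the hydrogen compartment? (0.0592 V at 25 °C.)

pH = 3.19

E°_cell = 1.18 V and n = 2.
log Q = n(E° − E)/0.0592 = 2×(1.18 − 1.057)/0.0592 = 4.155.
With Q = [Mn²⁺]·P(H₂) / [H⁺]^2, solving for [H⁺] gives log[H⁺] = -3.185, so pH = 3.19.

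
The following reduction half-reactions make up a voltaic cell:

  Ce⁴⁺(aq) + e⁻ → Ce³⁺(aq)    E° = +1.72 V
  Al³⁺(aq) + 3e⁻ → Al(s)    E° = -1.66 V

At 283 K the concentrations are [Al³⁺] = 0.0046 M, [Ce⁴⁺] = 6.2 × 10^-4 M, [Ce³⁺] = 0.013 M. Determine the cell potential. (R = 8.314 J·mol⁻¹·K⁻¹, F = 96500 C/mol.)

3.35 V

The Ce⁴⁺/Ce³⁺ couple has the higher reduction potential and acts as the cathode, so E°_cell = +1.72 − (-1.66) = 3.38 V.
Balancing electrons gives n = 3; the reaction quotient is Q = [Al³⁺]·[Ce³⁺]^3/[Ce⁴⁺]^3 = 42.4.
E = E° − (RT/nF) ln Q = 3.38 − (8.314×283)/(3×96500) × (3.747) = 3.380 − 0.030 = 3.350 V.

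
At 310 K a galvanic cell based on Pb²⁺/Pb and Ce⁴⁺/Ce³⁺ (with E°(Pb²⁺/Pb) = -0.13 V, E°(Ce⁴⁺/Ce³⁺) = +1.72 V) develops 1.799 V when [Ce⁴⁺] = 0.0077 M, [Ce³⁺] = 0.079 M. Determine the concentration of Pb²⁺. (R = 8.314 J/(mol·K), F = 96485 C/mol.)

From the Nernst equation, ln Q = nF(E° − E)/RT = 2×96485×(1.85 − 1.799)/(8.314×310) = 3.818, so Q = 45.5.
With Q = [Pb²⁺]·[Ce³⁺]^2/[Ce⁴⁺]^2 and the known concentrations, [Pb²⁺] in the numerator gives [Pb²⁺] = 0.43 M.

0.43 M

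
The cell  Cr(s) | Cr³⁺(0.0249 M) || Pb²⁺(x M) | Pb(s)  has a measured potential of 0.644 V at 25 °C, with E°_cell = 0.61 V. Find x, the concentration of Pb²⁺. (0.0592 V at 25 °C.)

1.2 M

From the Nernst equation, log Q = n(E° − E)/0.0592 = 6(0.61 − 0.644)/0.0592 = -3.446, so Q = 3.58 × 10^-4.
With Q = [Cr³⁺]^2/[Pb²⁺]^3 and the known concentrations, [Pb²⁺]^3 in the denominator gives [Pb²⁺] = 1.2 M.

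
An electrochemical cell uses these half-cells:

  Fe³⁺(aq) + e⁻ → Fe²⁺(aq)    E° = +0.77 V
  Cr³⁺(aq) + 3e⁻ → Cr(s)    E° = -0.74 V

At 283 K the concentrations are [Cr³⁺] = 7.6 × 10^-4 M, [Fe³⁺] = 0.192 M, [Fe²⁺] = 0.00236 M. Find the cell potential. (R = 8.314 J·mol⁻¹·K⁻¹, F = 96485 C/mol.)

1.68 V

The Fe³⁺/Fe²⁺ couple has the higher reduction potential and acts as the cathode, so E°_cell = +0.77 − (-0.74) = 1.51 V.
Balancing electrons gives n = 3; the reaction quotient is Q = [Cr³⁺]·[Fe²⁺]^3/[Fe³⁺]^3 = 1.41 × 10^-9.
E = E° − (RT/nF) ln Q = 1.51 − (8.314×283)/(3×96485) × (-20.379) = 1.510 + 0.166 = 1.676 V.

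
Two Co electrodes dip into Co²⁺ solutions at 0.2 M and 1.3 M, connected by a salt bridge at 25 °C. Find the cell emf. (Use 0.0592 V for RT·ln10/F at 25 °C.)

0.024 V

Both half-cells are Co²⁺/Co, so E°_cell = 0. The concentrated side is the cathode; the cell reaction moves Co²⁺ from high to low concentration with n = 2.
Q = [Co²⁺]_dilute/[Co²⁺]_conc = 0.2/1.3 = 0.154.
E = 0 − (0.0592/2) log Q = −(0.0592/2)(-0.813) = 0.0241 V.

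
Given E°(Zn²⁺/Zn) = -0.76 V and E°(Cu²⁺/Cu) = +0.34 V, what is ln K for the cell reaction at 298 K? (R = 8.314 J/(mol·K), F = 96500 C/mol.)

E°_cell = +0.34 − (-0.76) = 1.10 V, with n = 2 electrons transferred.
At equilibrium E = 0, so the Nernst equation gives ln K = nFE°/RT = (2)(96500)(1.10)/((8.314)(298)) = 85.69.

ln K = 85.7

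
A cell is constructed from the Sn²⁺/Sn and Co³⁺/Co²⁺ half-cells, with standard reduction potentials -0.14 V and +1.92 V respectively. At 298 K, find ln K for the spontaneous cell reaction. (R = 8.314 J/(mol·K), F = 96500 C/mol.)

ln K = 160.5

E°_cell = +1.92 − (-0.14) = 2.06 V, with n = 2 electrons transferred.
At equilibrium E = 0, so the Nernst equation gives ln K = nFE°/RT = (2)(96500)(2.06)/((8.314)(298)) = 160.47.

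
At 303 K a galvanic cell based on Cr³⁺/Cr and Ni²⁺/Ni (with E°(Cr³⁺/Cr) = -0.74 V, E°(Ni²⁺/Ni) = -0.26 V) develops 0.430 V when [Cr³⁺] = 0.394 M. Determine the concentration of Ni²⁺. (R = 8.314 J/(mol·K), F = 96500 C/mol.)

From the Nernst equation, ln Q = nF(E° − E)/RT = 6×96500×(0.48 − 0.430)/(8.314×303) = 11.492, so Q = 9.79 × 10^4.
With Q = [Cr³⁺]^2/[Ni²⁺]^3 and the known concentrations, [Ni²⁺]^3 in the denominator gives [Ni²⁺] = 0.012 M.

0.012 M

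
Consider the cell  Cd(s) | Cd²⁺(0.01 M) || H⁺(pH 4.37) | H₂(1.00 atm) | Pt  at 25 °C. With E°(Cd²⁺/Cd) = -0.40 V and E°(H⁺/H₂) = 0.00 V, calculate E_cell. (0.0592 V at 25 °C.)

0.20 V

The hydrogen couple is the cathode, so E°_cell = 0.40 V; n = 2.
[H⁺] = 10^(−4.37) = 4.3 × 10^-5 M, and Q = [Cd²⁺]·P(H₂) / [H⁺]^2 = 5.5 × 10^6.
E = E° − (0.0592/2) log Q = 0.40 − (0.0592/2)(6.740) = 0.200 V.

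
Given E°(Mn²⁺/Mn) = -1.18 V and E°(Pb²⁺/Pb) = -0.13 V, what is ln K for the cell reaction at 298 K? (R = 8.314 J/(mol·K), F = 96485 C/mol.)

E°_cell = -0.13 − (-1.18) = 1.05 V, with n = 2 electrons transferred.
At equilibrium E = 0, so the Nernst equation gives ln K = nFE°/RT = (2)(96485)(1.05)/((8.314)(298)) = 81.78.

ln K = 81.8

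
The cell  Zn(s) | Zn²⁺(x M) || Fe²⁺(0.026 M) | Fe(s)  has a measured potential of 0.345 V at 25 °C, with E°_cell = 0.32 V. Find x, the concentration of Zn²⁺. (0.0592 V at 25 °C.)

0.0037 M

From the Nernst equation, log Q = n(E° − E)/0.0592 = 2(0.32 − 0.345)/0.0592 = -0.845, so Q = 0.143.
With Q = [Zn²⁺]/[Fe²⁺] and the known concentrations, [Zn²⁺] in the numerator gives [Zn²⁺] = 0.0037 M.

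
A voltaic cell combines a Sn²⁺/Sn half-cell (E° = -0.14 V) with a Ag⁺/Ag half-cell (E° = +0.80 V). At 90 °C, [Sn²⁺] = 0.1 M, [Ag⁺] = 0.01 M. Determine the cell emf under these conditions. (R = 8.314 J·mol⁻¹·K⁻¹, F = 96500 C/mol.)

0.832 V

The Ag⁺/Ag couple has the higher reduction potential and acts as the cathode, so E°_cell = +0.80 − (-0.14) = 0.94 V.
Balancing electrons gives n = 2; the reaction quotient is Q = [Sn²⁺]/[Ag⁺]^2 = 1000.
E = E° − (RT/nF) ln Q = 0.94 − (8.314×363)/(2×96500) × (6.908) = 0.940 − 0.108 = 0.832 V.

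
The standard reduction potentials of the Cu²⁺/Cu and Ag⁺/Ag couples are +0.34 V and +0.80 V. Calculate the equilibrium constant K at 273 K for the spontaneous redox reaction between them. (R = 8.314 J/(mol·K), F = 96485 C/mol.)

E°_cell = +0.80 − (+0.34) = 0.46 V, with n = 2 electrons transferred.
At equilibrium E = 0, so the Nernst equation gives ln K = nFE°/RT = (2)(96485)(0.46)/((8.314)(273)) = 39.11.
K = e^39.11 = 9.7 × 10^16.

9.7 × 10^16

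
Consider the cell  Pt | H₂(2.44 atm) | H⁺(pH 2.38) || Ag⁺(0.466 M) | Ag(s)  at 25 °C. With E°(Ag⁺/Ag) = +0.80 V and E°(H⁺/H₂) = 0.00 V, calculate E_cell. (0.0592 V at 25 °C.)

0.93 V

The Ag⁺/Ag couple is the cathode, so E°_cell = 0.80 V; n = 2.
[H⁺] = 10^(−2.38) = 0.0042 M, and Q = [H⁺]^2 / ([Ag⁺]^2·P(H₂)) = 3.28 × 10^-5.
E = E° − (0.0592/2) log Q = 0.80 − (0.0592/2)(-4.484) = 0.933 V.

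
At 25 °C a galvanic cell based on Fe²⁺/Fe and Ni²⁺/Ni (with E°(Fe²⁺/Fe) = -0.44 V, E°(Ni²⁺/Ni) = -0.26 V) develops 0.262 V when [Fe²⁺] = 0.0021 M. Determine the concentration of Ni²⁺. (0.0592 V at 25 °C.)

From the Nernst equation, log Q = n(E° − E)/0.0592 = 2(0.18 − 0.262)/0.0592 = -2.770, so Q = 0.00170.
With Q = [Fe²⁺]/[Ni²⁺] and the known concentrations, [Ni²⁺] in the denominator gives [Ni²⁺] = 1.2 M.

1.2 M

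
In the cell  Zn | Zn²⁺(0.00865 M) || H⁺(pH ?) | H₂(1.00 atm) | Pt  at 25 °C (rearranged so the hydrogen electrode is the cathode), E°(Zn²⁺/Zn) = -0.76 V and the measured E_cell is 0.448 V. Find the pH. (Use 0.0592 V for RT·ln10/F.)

E°_cell = 0.76 V and n = 2.
log Q = n(E° − E)/0.0592 = 2×(0.76 − 0.448)/0.0592 = 10.541.
With Q = [Zn²⁺]·P(H₂) / [H⁺]^2, solving for [H⁺] gives log[H⁺] = -6.302, so pH = 6.30.

pH = 6.30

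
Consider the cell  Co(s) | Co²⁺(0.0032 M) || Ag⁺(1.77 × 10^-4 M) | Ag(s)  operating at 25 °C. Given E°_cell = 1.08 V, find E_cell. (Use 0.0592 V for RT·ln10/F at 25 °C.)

0.932 V

Balancing electrons gives n = 2; the reaction quotient is Q = [Co²⁺]/[Ag⁺]^2 = 1.02 × 10^5.
At 25 °C, E = E° − (0.0592/n) log Q = 1.08 − (0.0592/2)(5.009) = 1.080 − 0.148 = 0.932 V.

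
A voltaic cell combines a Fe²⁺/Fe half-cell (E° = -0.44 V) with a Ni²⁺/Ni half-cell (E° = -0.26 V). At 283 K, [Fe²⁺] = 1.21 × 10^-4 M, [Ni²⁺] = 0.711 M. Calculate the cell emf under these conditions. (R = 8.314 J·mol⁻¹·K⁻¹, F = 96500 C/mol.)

0.286 V

The Ni²⁺/Ni couple has the higher reduction potential and acts as the cathode, so E°_cell = -0.26 − (-0.44) = 0.18 V.
Balancing electrons gives n = 2; the reaction quotient is Q = [Fe²⁺]/[Ni²⁺] = 1.7 × 10^-4.
E = E° − (RT/nF) ln Q = 0.18 − (8.314×283)/(2×96500) × (-8.679) = 0.180 + 0.106 = 0.286 V.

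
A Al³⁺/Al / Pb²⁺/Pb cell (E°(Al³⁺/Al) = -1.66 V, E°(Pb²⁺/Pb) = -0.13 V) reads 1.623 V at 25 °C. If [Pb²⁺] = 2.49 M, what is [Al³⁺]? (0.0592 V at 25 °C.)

7.6 × 10^-5 M

From the Nernst equation, log Q = n(E° − E)/0.0592 = 6(1.53 − 1.623)/0.0592 = -9.426, so Q = 3.75 × 10^-10.
With Q = [Al³⁺]^2/[Pb²⁺]^3 and the known concentrations, [Al³⁺]^2 in the numerator gives [Al³⁺] = 7.6 × 10^-5 M.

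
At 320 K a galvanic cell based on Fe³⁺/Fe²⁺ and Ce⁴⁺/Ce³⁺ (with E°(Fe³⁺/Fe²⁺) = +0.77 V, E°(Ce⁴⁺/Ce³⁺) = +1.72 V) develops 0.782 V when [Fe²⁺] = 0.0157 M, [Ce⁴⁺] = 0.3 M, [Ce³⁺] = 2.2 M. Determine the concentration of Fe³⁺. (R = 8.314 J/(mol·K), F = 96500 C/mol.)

From the Nernst equation, ln Q = nF(E° − E)/RT = 1×96500×(0.95 − 0.782)/(8.314×320) = 6.094, so Q = 443.
With Q = [Fe³⁺]·[Ce³⁺]/([Fe²⁺]·[Ce⁴⁺]) and the known concentrations, [Fe³⁺] in the numerator gives [Fe³⁺] = 0.95 M.

0.95 M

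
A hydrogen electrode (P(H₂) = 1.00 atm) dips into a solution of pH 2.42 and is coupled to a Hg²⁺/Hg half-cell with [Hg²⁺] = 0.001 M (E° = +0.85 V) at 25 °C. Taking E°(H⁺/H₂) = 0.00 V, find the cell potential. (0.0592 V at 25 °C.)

The Hg²⁺/Hg couple is the cathode, so E°_cell = 0.85 V; n = 2.
[H⁺] = 10^(−2.42) = 0.0038 M, and Q = [H⁺]^2 / ([Hg²⁺]·P(H₂)) = 0.0145.
E = E° − (0.0592/2) log Q = 0.85 − (0.0592/2)(-1.840) = 0.904 V.

0.90 V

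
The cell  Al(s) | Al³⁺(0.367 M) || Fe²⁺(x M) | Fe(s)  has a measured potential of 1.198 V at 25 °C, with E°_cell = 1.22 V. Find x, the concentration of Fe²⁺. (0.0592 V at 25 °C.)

From the Nernst equation, log Q = n(E° − E)/0.0592 = 6(1.22 − 1.198)/0.0592 = 2.230, so Q = 170.
With Q = [Al³⁺]^2/[Fe²⁺]^3 and the known concentrations, [Fe²⁺]^3 in the denominator gives [Fe²⁺] = 0.093 M.

0.093 M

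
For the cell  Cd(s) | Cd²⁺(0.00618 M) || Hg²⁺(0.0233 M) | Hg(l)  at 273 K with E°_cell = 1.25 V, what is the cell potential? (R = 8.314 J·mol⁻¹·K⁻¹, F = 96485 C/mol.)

1.27 V

Balancing electrons gives n = 2; the reaction quotient is Q = [Cd²⁺]/[Hg²⁺] = 0.265.
E = E° − (RT/nF) ln Q = 1.25 − (8.314×273)/(2×96485) × (-1.327) = 1.250 + 0.016 = 1.266 V.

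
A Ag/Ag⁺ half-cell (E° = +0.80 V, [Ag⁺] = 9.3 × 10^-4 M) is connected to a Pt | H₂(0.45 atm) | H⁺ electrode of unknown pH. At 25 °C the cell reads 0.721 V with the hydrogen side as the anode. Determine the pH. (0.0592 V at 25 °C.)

pH = 1.87

E°_cell = 0.80 V and n = 2.
log Q = n(E° − E)/0.0592 = 2×(0.80 − 0.721)/0.0592 = 2.669.
With Q = [H⁺]^2 / ([Ag⁺]^2·P(H₂)), solving for [H⁺] gives log[H⁺] = -1.870, so pH = 1.87.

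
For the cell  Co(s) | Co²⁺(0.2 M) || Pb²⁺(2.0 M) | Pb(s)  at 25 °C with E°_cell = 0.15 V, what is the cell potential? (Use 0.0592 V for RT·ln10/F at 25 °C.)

Balancing electrons gives n = 2; the reaction quotient is Q = [Co²⁺]/[Pb²⁺] = 0.100.
At 25 °C, E = E° − (0.0592/n) log Q = 0.15 − (0.0592/2)(-1.000) = 0.150 + 0.030 = 0.180 V.

0.180 V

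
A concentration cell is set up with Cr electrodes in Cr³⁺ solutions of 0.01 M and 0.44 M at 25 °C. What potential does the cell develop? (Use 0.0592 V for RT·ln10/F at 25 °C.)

0.032 V

Both half-cells are Cr³⁺/Cr, so E°_cell = 0. The concentrated side is the cathode; the cell reaction moves Cr³⁺ from high to low concentration with n = 3.
Q = [Cr³⁺]_dilute/[Cr³⁺]_conc = 0.01/0.44 = 0.0227.
E = 0 − (0.0592/3) log Q = −(0.0592/3)(-1.643) = 0.0324 V.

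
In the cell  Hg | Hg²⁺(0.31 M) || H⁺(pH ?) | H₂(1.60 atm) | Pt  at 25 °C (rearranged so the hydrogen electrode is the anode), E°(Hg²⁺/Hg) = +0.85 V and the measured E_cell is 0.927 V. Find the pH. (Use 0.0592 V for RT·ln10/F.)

E°_cell = 0.85 V and n = 2.
log Q = n(E° − E)/0.0592 = 2×(0.85 − 0.927)/0.0592 = -2.601.
With Q = [H⁺]^2 / ([Hg²⁺]·P(H₂)), solving for [H⁺] gives log[H⁺] = -1.453, so pH = 1.45.

pH = 1.45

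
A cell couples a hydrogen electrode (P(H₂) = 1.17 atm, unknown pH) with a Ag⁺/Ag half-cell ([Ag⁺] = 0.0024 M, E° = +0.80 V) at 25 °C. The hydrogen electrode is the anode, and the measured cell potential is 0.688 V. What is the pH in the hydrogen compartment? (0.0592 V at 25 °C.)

E°_cell = 0.80 V and n = 2.
log Q = n(E° − E)/0.0592 = 2×(0.80 − 0.688)/0.0592 = 3.784.
With Q = [H⁺]^2 / ([Ag⁺]^2·P(H₂)), solving for [H⁺] gives log[H⁺] = -0.694, so pH = 0.69.

pH = 0.69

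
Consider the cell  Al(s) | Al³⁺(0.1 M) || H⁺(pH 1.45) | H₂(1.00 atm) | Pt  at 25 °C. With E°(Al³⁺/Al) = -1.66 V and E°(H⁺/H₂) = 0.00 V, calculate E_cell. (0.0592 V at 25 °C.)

1.59 V

The hydrogen couple is the cathode, so E°_cell = 1.66 V; n = 6.
[H⁺] = 10^(−1.45) = 0.035 M, and Q = [Al³⁺]^2·P(H₂)^3 / [H⁺]^6 = 5.01 × 10^6.
E = E° − (0.0592/6) log Q = 1.66 − (0.0592/6)(6.700) = 1.594 V.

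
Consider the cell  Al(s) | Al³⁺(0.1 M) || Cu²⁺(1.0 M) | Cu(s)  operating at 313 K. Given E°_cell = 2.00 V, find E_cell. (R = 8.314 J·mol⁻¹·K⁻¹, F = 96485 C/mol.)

Balancing electrons gives n = 6; the reaction quotient is Q = [Al³⁺]^2/[Cu²⁺]^3 = 0.0100.
E = E° − (RT/nF) ln Q = 2.00 − (8.314×313)/(6×96485) × (-4.605) = 2.000 + 0.021 = 2.021 V.

2.02 V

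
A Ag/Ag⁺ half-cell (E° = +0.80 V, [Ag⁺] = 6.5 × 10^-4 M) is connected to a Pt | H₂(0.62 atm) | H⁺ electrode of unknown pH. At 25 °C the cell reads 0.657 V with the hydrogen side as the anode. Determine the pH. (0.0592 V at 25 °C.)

E°_cell = 0.80 V and n = 2.
log Q = n(E° − E)/0.0592 = 2×(0.80 − 0.657)/0.0592 = 4.831.
With Q = [H⁺]^2 / ([Ag⁺]^2·P(H₂)), solving for [H⁺] gives log[H⁺] = -0.875, so pH = 0.88.

pH = 0.88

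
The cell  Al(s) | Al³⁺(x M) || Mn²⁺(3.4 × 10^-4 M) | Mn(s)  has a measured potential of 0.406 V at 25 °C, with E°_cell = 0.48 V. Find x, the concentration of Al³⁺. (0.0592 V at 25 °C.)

0.035 M

From the Nernst equation, log Q = n(E° − E)/0.0592 = 6(0.48 − 0.406)/0.0592 = 7.500, so Q = 3.16 × 10^7.
With Q = [Al³⁺]^2/[Mn²⁺]^3 and the known concentrations, [Al³⁺]^2 in the numerator gives [Al³⁺] = 0.035 M.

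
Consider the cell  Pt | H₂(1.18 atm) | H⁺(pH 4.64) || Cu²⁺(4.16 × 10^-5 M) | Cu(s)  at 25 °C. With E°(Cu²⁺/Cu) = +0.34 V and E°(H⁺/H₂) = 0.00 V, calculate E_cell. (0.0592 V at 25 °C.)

0.49 V

The Cu²⁺/Cu couple is the cathode, so E°_cell = 0.34 V; n = 2.
[H⁺] = 10^(−4.64) = 2.3 × 10^-5 M, and Q = [H⁺]^2 / ([Cu²⁺]·P(H₂)) = 1.07 × 10^-5.
E = E° − (0.0592/2) log Q = 0.34 − (0.0592/2)(-4.971) = 0.487 V.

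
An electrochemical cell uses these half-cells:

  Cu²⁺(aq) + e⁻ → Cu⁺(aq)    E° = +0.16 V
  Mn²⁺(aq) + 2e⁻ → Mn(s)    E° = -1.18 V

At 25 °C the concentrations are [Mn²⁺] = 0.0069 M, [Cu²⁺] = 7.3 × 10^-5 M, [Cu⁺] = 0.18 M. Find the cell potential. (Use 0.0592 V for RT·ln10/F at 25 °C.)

1.20 V

The Cu²⁺/Cu⁺ couple has the higher reduction potential and acts as the cathode, so E°_cell = +0.16 − (-1.18) = 1.34 V.
Balancing electrons gives n = 2; the reaction quotient is Q = [Mn²⁺]·[Cu⁺]^2/[Cu²⁺]^2 = 4.2 × 10^4.
At 25 °C, E = E° − (0.0592/n) log Q = 1.34 − (0.0592/2)(4.623) = 1.340 − 0.137 = 1.203 V.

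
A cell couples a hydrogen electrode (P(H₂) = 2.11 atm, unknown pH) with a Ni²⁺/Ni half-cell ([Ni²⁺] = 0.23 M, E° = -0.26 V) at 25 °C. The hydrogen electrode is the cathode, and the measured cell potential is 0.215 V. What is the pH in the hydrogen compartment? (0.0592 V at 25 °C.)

E°_cell = 0.26 V and n = 2.
log Q = n(E° − E)/0.0592 = 2×(0.26 − 0.215)/0.0592 = 1.520.
With Q = [Ni²⁺]·P(H₂) / [H⁺]^2, solving for [H⁺] gives log[H⁺] = -0.917, so pH = 0.92.

pH = 0.92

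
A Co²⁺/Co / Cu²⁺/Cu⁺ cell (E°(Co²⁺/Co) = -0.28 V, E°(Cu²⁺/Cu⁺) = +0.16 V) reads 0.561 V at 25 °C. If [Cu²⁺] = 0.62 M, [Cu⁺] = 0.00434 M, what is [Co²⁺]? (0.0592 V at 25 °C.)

From the Nernst equation, log Q = n(E° − E)/0.0592 = 2(0.44 − 0.561)/0.0592 = -4.088, so Q = 8.17 × 10^-5.
With Q = [Co²⁺]·[Cu⁺]^2/[Cu²⁺]^2 and the known concentrations, [Co²⁺] in the numerator gives [Co²⁺] = 1.7 M.

1.7 M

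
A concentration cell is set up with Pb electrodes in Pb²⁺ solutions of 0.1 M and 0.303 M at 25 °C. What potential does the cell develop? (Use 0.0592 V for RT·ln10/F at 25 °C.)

0.014 V

Both half-cells are Pb²⁺/Pb, so E°_cell = 0. The concentrated side is the cathode; the cell reaction moves Pb²⁺ from high to low concentration with n = 2.
Q = [Pb²⁺]_dilute/[Pb²⁺]_conc = 0.1/0.303 = 0.330.
E = 0 − (0.0592/2) log Q = −(0.0592/2)(-0.481) = 0.0142 V.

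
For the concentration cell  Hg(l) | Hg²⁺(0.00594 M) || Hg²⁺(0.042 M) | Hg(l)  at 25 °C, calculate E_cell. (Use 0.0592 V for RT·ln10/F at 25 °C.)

Both half-cells are Hg²⁺/Hg, so E°_cell = 0. The concentrated side is the cathode; the cell reaction moves Hg²⁺ from high to low concentration with n = 2.
Q = [Hg²⁺]_dilute/[Hg²⁺]_conc = 0.00594/0.042 = 0.141.
E = 0 − (0.0592/2) log Q = −(0.0592/2)(-0.849) = 0.0251 V.

0.025 V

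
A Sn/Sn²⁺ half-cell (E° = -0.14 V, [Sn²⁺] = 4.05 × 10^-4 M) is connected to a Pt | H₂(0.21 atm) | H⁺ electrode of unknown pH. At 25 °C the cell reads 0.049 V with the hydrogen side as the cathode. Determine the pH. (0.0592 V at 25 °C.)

E°_cell = 0.14 V and n = 2.
log Q = n(E° − E)/0.0592 = 2×(0.14 − 0.049)/0.0592 = 3.074.
With Q = [Sn²⁺]·P(H₂) / [H⁺]^2, solving for [H⁺] gives log[H⁺] = -3.572, so pH = 3.57.

pH = 3.57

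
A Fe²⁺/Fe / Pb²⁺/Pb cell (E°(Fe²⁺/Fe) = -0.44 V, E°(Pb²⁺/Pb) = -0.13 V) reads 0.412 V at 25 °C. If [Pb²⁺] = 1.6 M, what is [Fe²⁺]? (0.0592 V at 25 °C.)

5.7 × 10^-4 M

From the Nernst equation, log Q = n(E° − E)/0.0592 = 2(0.31 − 0.412)/0.0592 = -3.446, so Q = 3.58 × 10^-4.
With Q = [Fe²⁺]/[Pb²⁺] and the known concentrations, [Fe²⁺] in the numerator gives [Fe²⁺] = 5.7 × 10^-4 M.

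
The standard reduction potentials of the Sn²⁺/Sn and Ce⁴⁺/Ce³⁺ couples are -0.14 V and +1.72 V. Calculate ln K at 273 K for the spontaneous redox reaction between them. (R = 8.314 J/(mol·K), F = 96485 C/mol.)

ln K = 158.1

E°_cell = +1.72 − (-0.14) = 1.86 V, with n = 2 electrons transferred.
At equilibrium E = 0, so the Nernst equation gives ln K = nFE°/RT = (2)(96485)(1.86)/((8.314)(273)) = 158.14.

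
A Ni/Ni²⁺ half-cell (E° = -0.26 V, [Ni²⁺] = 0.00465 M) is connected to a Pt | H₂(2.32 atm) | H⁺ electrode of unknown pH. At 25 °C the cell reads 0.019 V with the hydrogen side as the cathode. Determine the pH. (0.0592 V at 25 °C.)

E°_cell = 0.26 V and n = 2.
log Q = n(E° − E)/0.0592 = 2×(0.26 − 0.019)/0.0592 = 8.142.
With Q = [Ni²⁺]·P(H₂) / [H⁺]^2, solving for [H⁺] gives log[H⁺] = -5.054, so pH = 5.05.

pH = 5.05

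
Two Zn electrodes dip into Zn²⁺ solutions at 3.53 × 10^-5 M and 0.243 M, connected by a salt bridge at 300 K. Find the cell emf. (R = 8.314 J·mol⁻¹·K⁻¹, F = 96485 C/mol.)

0.11 V

Both half-cells are Zn²⁺/Zn, so E°_cell = 0. The concentrated side is the cathode; the cell reaction moves Zn²⁺ from high to low concentration with n = 2.
Q = [Zn²⁺]_dilute/[Zn²⁺]_conc = 3.53 × 10^-5/0.243 = 1.45 × 10^-4.
E = 0 − (RT/nF) ln Q = −((8.314×300)/(2×96485))(-8.837) = 0.1142 V.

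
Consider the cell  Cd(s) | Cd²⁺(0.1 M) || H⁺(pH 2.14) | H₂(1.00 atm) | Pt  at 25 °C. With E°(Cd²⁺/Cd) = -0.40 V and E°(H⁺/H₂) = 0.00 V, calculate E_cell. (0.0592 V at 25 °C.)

0.30 V

The hydrogen couple is the cathode, so E°_cell = 0.40 V; n = 2.
[H⁺] = 10^(−2.14) = 0.0072 M, and Q = [Cd²⁺]·P(H₂) / [H⁺]^2 = 1910.
E = E° − (0.0592/2) log Q = 0.40 − (0.0592/2)(3.280) = 0.303 V.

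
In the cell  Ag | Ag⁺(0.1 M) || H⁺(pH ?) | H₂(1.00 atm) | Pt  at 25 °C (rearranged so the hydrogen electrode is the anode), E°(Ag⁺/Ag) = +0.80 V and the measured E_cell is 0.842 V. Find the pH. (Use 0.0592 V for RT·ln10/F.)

E°_cell = 0.80 V and n = 2.
log Q = n(E° − E)/0.0592 = 2×(0.80 − 0.842)/0.0592 = -1.419.
With Q = [H⁺]^2 / ([Ag⁺]^2·P(H₂)), solving for [H⁺] gives log[H⁺] = -1.709, so pH = 1.71.

pH = 1.71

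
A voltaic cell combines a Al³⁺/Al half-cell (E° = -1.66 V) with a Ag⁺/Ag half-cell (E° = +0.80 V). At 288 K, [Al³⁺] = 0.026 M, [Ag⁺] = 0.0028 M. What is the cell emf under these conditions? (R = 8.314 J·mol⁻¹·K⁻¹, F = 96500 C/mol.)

The Ag⁺/Ag couple has the higher reduction potential and acts as the cathode, so E°_cell = +0.80 − (-1.66) = 2.46 V.
Balancing electrons gives n = 3; the reaction quotient is Q = [Al³⁺]/[Ag⁺]^3 = 1.18 × 10^6.
E = E° − (RT/nF) ln Q = 2.46 − (8.314×288)/(3×96500) × (13.985) = 2.460 − 0.116 = 2.344 V.

2.34 V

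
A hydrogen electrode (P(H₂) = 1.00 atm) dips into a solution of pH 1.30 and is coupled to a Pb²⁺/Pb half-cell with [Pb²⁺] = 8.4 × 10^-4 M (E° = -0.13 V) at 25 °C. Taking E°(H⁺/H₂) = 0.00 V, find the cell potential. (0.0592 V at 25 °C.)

The hydrogen couple is the cathode, so E°_cell = 0.13 V; n = 2.
[H⁺] = 10^(−1.30) = 0.050 M, and Q = [Pb²⁺]·P(H₂) / [H⁺]^2 = 0.334.
E = E° − (0.0592/2) log Q = 0.13 − (0.0592/2)(-0.476) = 0.144 V.

0.14 V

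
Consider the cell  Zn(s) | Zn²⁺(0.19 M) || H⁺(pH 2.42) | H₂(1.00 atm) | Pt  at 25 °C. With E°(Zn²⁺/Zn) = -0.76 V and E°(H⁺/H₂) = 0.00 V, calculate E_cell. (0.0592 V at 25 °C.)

The hydrogen couple is the cathode, so E°_cell = 0.76 V; n = 2.
[H⁺] = 10^(−2.42) = 0.0038 M, and Q = [Zn²⁺]·P(H₂) / [H⁺]^2 = 1.31 × 10^4.
E = E° − (0.0592/2) log Q = 0.76 − (0.0592/2)(4.119) = 0.638 V.

0.64 V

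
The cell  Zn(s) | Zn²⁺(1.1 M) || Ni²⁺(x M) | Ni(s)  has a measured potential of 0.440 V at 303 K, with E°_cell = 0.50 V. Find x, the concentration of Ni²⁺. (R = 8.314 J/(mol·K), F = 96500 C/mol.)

From the Nernst equation, ln Q = nF(E° − E)/RT = 2×96500×(0.50 − 0.440)/(8.314×303) = 4.597, so Q = 99.2.
With Q = [Zn²⁺]/[Ni²⁺] and the known concentrations, [Ni²⁺] in the denominator gives [Ni²⁺] = 0.011 M.

0.011 M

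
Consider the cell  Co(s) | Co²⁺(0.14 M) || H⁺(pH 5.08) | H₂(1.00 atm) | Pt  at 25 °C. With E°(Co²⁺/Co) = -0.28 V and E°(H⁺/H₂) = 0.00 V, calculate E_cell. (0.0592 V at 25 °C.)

0.005 V

The hydrogen couple is the cathode, so E°_cell = 0.28 V; n = 2.
[H⁺] = 10^(−5.08) = 8.3 × 10^-6 M, and Q = [Co²⁺]·P(H₂) / [H⁺]^2 = 2.02 × 10^9.
E = E° − (0.0592/2) log Q = 0.28 − (0.0592/2)(9.306) = 0.005 V.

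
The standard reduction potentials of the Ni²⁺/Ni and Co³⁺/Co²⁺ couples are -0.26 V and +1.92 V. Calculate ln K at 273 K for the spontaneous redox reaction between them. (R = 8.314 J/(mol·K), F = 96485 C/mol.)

ln K = 185.3

E°_cell = +1.92 − (-0.26) = 2.18 V, with n = 2 electrons transferred.
At equilibrium E = 0, so the Nernst equation gives ln K = nFE°/RT = (2)(96485)(2.18)/((8.314)(273)) = 185.34.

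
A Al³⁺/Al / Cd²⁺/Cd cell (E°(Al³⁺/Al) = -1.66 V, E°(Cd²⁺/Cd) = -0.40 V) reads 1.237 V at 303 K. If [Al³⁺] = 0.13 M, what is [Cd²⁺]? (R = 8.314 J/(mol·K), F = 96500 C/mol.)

From the Nernst equation, ln Q = nF(E° − E)/RT = 6×96500×(1.26 − 1.237)/(8.314×303) = 5.286, so Q = 198.
With Q = [Al³⁺]^2/[Cd²⁺]^3 and the known concentrations, [Cd²⁺]^3 in the denominator gives [Cd²⁺] = 0.044 M.

0.044 M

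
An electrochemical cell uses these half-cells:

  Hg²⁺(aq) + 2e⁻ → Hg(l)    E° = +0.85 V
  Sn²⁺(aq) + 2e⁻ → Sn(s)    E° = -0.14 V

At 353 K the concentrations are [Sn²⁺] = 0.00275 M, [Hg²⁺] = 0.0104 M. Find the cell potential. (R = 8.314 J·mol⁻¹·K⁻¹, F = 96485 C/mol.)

The Hg²⁺/Hg couple has the higher reduction potential and acts as the cathode, so E°_cell = +0.85 − (-0.14) = 0.99 V.
Balancing electrons gives n = 2; the reaction quotient is Q = [Sn²⁺]/[Hg²⁺] = 0.264.
E = E° − (RT/nF) ln Q = 0.99 − (8.314×353)/(2×96485) × (-1.330) = 0.990 + 0.020 = 1.010 V.

1.01 V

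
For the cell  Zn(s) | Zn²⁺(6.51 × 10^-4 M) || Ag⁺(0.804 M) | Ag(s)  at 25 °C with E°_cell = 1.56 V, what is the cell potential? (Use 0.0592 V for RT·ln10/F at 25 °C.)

1.65 V

Balancing electrons gives n = 2; the reaction quotient is Q = [Zn²⁺]/[Ag⁺]^2 = 0.00101.
At 25 °C, E = E° − (0.0592/n) log Q = 1.56 − (0.0592/2)(-2.997) = 1.560 + 0.089 = 1.649 V.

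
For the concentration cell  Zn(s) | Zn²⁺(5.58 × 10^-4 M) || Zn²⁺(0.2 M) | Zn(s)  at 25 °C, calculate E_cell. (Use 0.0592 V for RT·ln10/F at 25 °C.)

Both half-cells are Zn²⁺/Zn, so E°_cell = 0. The concentrated side is the cathode; the cell reaction moves Zn²⁺ from high to low concentration with n = 2.
Q = [Zn²⁺]_dilute/[Zn²⁺]_conc = 5.58 × 10^-4/0.2 = 0.00279.
E = 0 − (0.0592/2) log Q = −(0.0592/2)(-2.554) = 0.0756 V.

0.076 V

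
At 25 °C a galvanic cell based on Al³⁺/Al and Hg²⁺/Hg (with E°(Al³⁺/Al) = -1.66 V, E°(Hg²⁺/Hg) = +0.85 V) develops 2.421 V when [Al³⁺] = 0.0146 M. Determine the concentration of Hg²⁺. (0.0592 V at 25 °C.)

5.9 × 10^-5 M

From the Nernst equation, log Q = n(E° − E)/0.0592 = 6(2.51 − 2.421)/0.0592 = 9.020, so Q = 1.05 × 10^9.
With Q = [Al³⁺]^2/[Hg²⁺]^3 and the known concentrations, [Hg²⁺]^3 in the denominator gives [Hg²⁺] = 5.9 × 10^-5 M.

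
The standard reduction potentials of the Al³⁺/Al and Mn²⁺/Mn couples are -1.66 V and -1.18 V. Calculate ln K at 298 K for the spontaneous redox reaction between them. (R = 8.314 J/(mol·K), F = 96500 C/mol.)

E°_cell = -1.18 − (-1.66) = 0.48 V, with n = 6 electrons transferred.
At equilibrium E = 0, so the Nernst equation gives ln K = nFE°/RT = (6)(96500)(0.48)/((8.314)(298)) = 112.17.

ln K = 112.2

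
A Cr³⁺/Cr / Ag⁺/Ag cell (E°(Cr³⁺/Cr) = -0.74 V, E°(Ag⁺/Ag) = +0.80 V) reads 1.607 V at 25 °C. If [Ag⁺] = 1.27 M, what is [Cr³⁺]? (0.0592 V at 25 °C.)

8.2 × 10^-4 M

From the Nernst equation, log Q = n(E° − E)/0.0592 = 3(1.54 − 1.607)/0.0592 = -3.395, so Q = 4.02 × 10^-4.
With Q = [Cr³⁺]/[Ag⁺]^3 and the known concentrations, [Cr³⁺] in the numerator gives [Cr³⁺] = 8.2 × 10^-4 M.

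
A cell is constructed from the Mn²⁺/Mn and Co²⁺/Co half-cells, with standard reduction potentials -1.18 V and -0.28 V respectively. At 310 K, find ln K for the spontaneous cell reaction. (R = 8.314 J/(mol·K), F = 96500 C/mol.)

E°_cell = -0.28 − (-1.18) = 0.90 V, with n = 2 electrons transferred.
At equilibrium E = 0, so the Nernst equation gives ln K = nFE°/RT = (2)(96500)(0.90)/((8.314)(310)) = 67.40.

ln K = 67.4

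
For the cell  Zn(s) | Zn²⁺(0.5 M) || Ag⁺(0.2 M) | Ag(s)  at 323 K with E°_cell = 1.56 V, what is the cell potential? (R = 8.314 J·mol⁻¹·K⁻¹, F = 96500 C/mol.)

1.52 V

Balancing electrons gives n = 2; the reaction quotient is Q = [Zn²⁺]/[Ag⁺]^2 = 12.5.
E = E° − (RT/nF) ln Q = 1.56 − (8.314×323)/(2×96500) × (2.526) = 1.560 − 0.035 = 1.525 V.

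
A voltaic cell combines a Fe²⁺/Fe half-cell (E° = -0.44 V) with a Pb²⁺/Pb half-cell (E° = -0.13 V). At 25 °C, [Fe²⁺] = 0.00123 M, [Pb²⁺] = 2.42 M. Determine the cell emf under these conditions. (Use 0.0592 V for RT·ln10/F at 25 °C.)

The Pb²⁺/Pb couple has the higher reduction potential and acts as the cathode, so E°_cell = -0.13 − (-0.44) = 0.31 V.
Balancing electrons gives n = 2; the reaction quotient is Q = [Fe²⁺]/[Pb²⁺] = 5.08 × 10^-4.
At 25 °C, E = E° − (0.0592/n) log Q = 0.31 − (0.0592/2)(-3.294) = 0.310 + 0.098 = 0.408 V.

0.408 V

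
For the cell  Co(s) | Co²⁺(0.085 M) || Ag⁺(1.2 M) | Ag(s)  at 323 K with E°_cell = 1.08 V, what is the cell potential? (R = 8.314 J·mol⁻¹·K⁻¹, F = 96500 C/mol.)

Balancing electrons gives n = 2; the reaction quotient is Q = [Co²⁺]/[Ag⁺]^2 = 0.0590.
E = E° − (RT/nF) ln Q = 1.08 − (8.314×323)/(2×96500) × (-2.830) = 1.080 + 0.039 = 1.119 V.

1.12 V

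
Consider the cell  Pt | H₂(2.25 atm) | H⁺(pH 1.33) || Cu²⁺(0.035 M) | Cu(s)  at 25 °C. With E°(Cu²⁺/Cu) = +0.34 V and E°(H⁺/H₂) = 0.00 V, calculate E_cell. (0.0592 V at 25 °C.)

0.39 V

The Cu²⁺/Cu couple is the cathode, so E°_cell = 0.34 V; n = 2.
[H⁺] = 10^(−1.33) = 0.047 M, and Q = [H⁺]^2 / ([Cu²⁺]·P(H₂)) = 0.0278.
E = E° − (0.0592/2) log Q = 0.34 − (0.0592/2)(-1.556) = 0.386 V.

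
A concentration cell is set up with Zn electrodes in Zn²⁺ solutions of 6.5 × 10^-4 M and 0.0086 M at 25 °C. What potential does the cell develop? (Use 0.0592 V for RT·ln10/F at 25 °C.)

0.033 V

Both half-cells are Zn²⁺/Zn, so E°_cell = 0. The concentrated side is the cathode; the cell reaction moves Zn²⁺ from high to low concentration with n = 2.
Q = [Zn²⁺]_dilute/[Zn²⁺]_conc = 6.5 × 10^-4/0.0086 = 0.0756.
E = 0 − (0.0592/2) log Q = −(0.0592/2)(-1.122) = 0.0332 V.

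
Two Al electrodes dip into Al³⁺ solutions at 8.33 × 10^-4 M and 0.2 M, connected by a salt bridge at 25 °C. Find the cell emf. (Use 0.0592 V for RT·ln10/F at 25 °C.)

0.047 V

Both half-cells are Al³⁺/Al, so E°_cell = 0. The concentrated side is the cathode; the cell reaction moves Al³⁺ from high to low concentration with n = 3.
Q = [Al³⁺]_dilute/[Al³⁺]_conc = 8.33 × 10^-4/0.2 = 0.00416.
E = 0 − (0.0592/3) log Q = −(0.0592/3)(-2.380) = 0.0470 V.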